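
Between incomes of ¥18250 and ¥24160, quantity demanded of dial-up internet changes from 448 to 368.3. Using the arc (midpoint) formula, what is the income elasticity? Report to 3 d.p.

-0.701

ΔQ = 368.3 − 448 = -79.7; midpoint Q̄ = (448 + 368.3)/2 = 408.15.
ΔI = 24160 − 18250 = 5910; midpoint Ī = (18250 + 24160)/2 = 21205.
η = (ΔQ/Q̄) ÷ (ΔI/Ī) = (-79.7/408.15) ÷ (5910/21205) = -0.701.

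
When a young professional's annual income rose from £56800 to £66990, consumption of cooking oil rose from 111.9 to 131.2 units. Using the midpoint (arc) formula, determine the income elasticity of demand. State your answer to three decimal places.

ΔQ = 131.2 − 111.9 = 19.3; midpoint Q̄ = (111.9 + 131.2)/2 = 121.55.
ΔI = 66990 − 56800 = 10190; midpoint Ī = (56800 + 66990)/2 = 61895.
η = (ΔQ/Q̄) ÷ (ΔI/Ī) = (19.3/121.55) ÷ (10190/61895) = 0.964.

0.964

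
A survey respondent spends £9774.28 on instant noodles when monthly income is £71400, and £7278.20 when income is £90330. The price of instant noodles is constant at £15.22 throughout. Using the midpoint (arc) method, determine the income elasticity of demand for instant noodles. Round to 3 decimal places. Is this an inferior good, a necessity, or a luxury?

With a constant price, Q₁ = 9774.28/15.22 = 642.200 and Q₂ = 7278.20/15.22 = 478.200 (equivalently, work directly with expenditure since P cancels).
Midpoint %ΔQ = (7278.20 − 9774.28)/8526.24 = -0.29275; midpoint %ΔI = (90330 − 71400)/80865 = 0.23409.
η = -0.29275 / 0.23409 = -1.251.
η < 0 ⇒ inferior good.

-1.251 (inferior good)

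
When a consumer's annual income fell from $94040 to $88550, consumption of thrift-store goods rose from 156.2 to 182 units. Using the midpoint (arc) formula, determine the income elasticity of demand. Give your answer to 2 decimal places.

ΔQ = 182 − 156.2 = 25.8; midpoint Q̄ = (156.2 + 182)/2 = 169.1.
ΔI = 88550 − 94040 = -5490; midpoint Ī = (94040 + 88550)/2 = 91295.
η = (ΔQ/Q̄) ÷ (ΔI/Ī) = (25.8/169.1) ÷ (-5490/91295) = -2.54.

-2.54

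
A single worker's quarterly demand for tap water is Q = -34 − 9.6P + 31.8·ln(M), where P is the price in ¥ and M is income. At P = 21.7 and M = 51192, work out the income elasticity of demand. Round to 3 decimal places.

0.310

At P = 21.7, M = 51192: Q = 102.498.
Holding P constant, ∂Q/∂M = 31.8/M = 0.000621191.
η_M = (∂Q/∂M)·(M/Q) = 0.000621191 × (51192/102.498) = 0.310.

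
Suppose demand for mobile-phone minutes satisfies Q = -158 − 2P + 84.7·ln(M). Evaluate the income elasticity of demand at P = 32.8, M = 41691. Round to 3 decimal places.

At P = 32.8, M = 41691: Q = 677.442.
Holding P constant, ∂Q/∂M = 84.7/M = 0.00203161.
η_M = (∂Q/∂M)·(M/Q) = 0.00203161 × (41691/677.442) = 0.125.

0.125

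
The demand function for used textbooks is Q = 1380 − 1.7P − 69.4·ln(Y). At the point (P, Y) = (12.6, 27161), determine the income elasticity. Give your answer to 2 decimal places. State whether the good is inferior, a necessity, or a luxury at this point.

-0.11 (inferior good)

At P = 12.6, Y = 27161: Q = 650.038.
Holding P constant, ∂Q/∂Y = -69.4/Y = -0.00255513.
η_Y = (∂Q/∂Y)·(Y/Q) = -0.00255513 × (27161/650.038) = -0.11.
Since η < 0, this is an inferior good.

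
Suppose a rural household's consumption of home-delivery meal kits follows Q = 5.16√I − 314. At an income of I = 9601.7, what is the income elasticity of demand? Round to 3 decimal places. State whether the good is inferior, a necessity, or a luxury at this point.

1.319 (luxury)

At I = 9601.7: Q = 191.619.
dQ/dI = 5.16/(2√I) = 0.0263297 at this income.
η = (dQ/dI)·(I/Q) = 0.0263297 × (9601.7/191.619) = 1.319.
Since η > 1, the good is a luxury.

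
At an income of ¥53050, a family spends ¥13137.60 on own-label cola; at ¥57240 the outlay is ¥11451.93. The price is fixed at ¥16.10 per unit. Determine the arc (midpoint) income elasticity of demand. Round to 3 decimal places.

With a constant price, Q₁ = 13137.60/16.10 = 816.000 and Q₂ = 11451.93/16.10 = 711.300 (equivalently, work directly with expenditure since P cancels).
Midpoint %ΔQ = (11451.93 − 13137.60)/12294.77 = -0.13710; midpoint %ΔI = (57240 − 53050)/55145 = 0.07598.
η = -0.13710 / 0.07598 = -1.804.

-1.804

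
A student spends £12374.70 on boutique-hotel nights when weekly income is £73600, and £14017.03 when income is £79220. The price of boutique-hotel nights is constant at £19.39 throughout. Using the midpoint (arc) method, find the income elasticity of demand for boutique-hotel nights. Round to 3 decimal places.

1.692

With a constant price, Q₁ = 12374.70/19.39 = 638.200 and Q₂ = 14017.03/19.39 = 722.900 (equivalently, work directly with expenditure since P cancels).
Midpoint %ΔQ = (14017.03 − 12374.70)/13195.87 = 0.12446; midpoint %ΔI = (79220 − 73600)/76410 = 0.07355.
η = 0.12446 / 0.07355 = 1.692.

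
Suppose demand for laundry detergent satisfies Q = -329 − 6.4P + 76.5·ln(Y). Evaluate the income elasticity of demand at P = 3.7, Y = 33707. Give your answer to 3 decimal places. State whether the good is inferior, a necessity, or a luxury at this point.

0.172 (necessity)

At P = 3.7, Y = 33707: Q = 444.868.
Holding P constant, ∂Q/∂Y = 76.5/Y = 0.00226956.
η_Y = (∂Q/∂Y)·(Y/Q) = 0.00226956 × (33707/444.868) = 0.172.
Since 0 < η < 1, this is a necessity.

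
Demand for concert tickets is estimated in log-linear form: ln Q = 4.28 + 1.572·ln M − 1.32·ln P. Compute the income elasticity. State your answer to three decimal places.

1.572

In a log-linear demand, the coefficient on ln M is the income elasticity.
So η = 1.572.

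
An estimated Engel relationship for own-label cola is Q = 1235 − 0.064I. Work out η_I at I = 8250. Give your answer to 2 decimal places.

At I = 8250: Q = 707.000.
dQ/dI = −0.064.
η = (dQ/dI)·(I/Q) = -0.064 × (8250/707.000) = -0.75.

-0.75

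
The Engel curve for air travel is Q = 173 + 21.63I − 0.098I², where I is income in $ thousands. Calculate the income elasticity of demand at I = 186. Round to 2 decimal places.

At I = 186: Q = 805.7720.
dQ/dI = 21.63 − 0.196I = -14.82600.
η = (dQ/dI)·(I/Q) = -14.82600 × (186/805.7720) = -3.42.

-3.42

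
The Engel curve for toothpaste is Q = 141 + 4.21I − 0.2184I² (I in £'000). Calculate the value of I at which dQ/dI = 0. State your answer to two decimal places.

dQ/dI = 4.21 − 0.4368I.
The good is inferior where dQ/dI < 0. Setting dQ/dI = 0 gives I = 4.21 / 0.4368 = 9.64.

9.64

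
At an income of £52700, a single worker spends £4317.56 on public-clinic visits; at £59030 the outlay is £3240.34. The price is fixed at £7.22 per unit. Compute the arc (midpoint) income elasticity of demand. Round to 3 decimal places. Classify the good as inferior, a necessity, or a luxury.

-2.516 (inferior good)

With a constant price, Q₁ = 4317.56/7.22 = 598.000 and Q₂ = 3240.34/7.22 = 448.801 (equivalently, work directly with expenditure since P cancels).
Midpoint %ΔQ = (3240.34 − 4317.56)/3778.95 = -0.28506; midpoint %ΔI = (59030 − 52700)/55865 = 0.11331.
η = -0.28506 / 0.11331 = -2.516.
η < 0 ⇒ inferior good.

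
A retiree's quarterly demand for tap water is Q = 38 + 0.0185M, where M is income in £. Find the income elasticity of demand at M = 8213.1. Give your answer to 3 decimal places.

0.800

At M = 8213.1: Q = 189.942.
dQ/dM = 0.0185.
η = (dQ/dM)·(M/Q) = 0.0185 × (8213.1/189.942) = 0.800.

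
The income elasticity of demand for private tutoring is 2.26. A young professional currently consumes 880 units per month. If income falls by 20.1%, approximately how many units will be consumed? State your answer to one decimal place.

480.3

%ΔQ ≈ η × %ΔI = 2.26 × (-20.1%) = -45.426%.
New Q ≈ 880 × (1 − 0.45426) = 480.3.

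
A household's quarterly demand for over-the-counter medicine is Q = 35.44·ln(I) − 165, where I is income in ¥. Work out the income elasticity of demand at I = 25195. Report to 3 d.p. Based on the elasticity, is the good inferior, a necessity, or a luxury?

0.183 (necessity)

At I = 25195: Q = 194.163.
dQ/dI = 35.44/I = 0.00140663 at this income.
η = (dQ/dI)·(I/Q) = 0.00140663 × (25195/194.163) = 0.183.
Since 0 < η < 1, the good is a necessity.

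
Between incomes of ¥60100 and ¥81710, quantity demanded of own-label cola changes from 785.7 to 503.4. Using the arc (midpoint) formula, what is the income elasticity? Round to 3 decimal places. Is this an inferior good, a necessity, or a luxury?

ΔQ = 503.4 − 785.7 = -282.3; midpoint Q̄ = (785.7 + 503.4)/2 = 644.55.
ΔI = 81710 − 60100 = 21610; midpoint Ī = (60100 + 81710)/2 = 70905.
η = (ΔQ/Q̄) ÷ (ΔI/Ī) = (-282.3/644.55) ÷ (21610/70905) = -1.437.
η < 0 ⇒ inferior good.

-1.437 (inferior good)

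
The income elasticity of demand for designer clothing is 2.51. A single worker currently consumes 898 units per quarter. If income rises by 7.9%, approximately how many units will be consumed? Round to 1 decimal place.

%ΔQ ≈ η × %ΔI = 2.51 × 7.9% = 19.829%.
New Q ≈ 898 × (1 + 0.19829) = 1076.1.

1076.1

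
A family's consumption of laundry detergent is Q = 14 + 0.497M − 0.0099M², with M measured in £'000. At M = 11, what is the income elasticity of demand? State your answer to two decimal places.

At M = 11: Q = 18.2691.
dQ/dM = 0.497 − 0.0198M = 0.27920.
η = (dQ/dM)·(M/Q) = 0.27920 × (11/18.2691) = 0.17.

0.17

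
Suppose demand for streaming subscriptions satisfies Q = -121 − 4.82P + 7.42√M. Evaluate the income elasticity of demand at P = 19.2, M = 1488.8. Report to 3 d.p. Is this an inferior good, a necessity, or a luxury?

1.968 (luxury)

At P = 19.2, M = 1488.8: Q = 72.756.
Holding P constant, ∂Q/∂M = 7.42/(2√M) = 0.0961514.
η_M = (∂Q/∂M)·(M/Q) = 0.0961514 × (1488.8/72.756) = 1.968.
Since η > 1, this is a luxury.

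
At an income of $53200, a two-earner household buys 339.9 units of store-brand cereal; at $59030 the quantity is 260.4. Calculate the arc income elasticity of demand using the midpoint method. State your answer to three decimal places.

ΔQ = 260.4 − 339.9 = -79.5; midpoint Q̄ = (339.9 + 260.4)/2 = 300.15.
ΔI = 59030 − 53200 = 5830; midpoint Ī = (53200 + 59030)/2 = 56115.
η = (ΔQ/Q̄) ÷ (ΔI/Ī) = (-79.5/300.15) ÷ (5830/56115) = -2.549.

-2.549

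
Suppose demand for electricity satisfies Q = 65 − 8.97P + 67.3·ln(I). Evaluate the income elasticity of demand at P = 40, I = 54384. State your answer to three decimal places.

0.153

At P = 40, I = 54384: Q = 440.027.
Holding P constant, ∂Q/∂I = 67.3/I = 0.0012375.
η_I = (∂Q/∂I)·(I/Q) = 0.0012375 × (54384/440.027) = 0.153.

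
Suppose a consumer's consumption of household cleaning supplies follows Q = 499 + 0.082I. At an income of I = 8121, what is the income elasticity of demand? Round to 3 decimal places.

At I = 8121: Q = 1164.922.
dQ/dI = 0.082.
η = (dQ/dI)·(I/Q) = 0.082 × (8121/1164.922) = 0.572.

0.572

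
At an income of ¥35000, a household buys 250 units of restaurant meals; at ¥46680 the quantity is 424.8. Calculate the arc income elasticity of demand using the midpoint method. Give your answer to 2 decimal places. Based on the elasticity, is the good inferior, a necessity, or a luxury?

ΔQ = 424.8 − 250 = 174.8; midpoint Q̄ = (250 + 424.8)/2 = 337.4.
ΔI = 46680 − 35000 = 11680; midpoint Ī = (35000 + 46680)/2 = 40840.
η = (ΔQ/Q̄) ÷ (ΔI/Ī) = (174.8/337.4) ÷ (11680/40840) = 1.81.
η > 1 ⇒ luxury.

1.81 (luxury)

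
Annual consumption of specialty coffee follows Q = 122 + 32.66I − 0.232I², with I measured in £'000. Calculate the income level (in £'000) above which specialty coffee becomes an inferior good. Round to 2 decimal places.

70.39

dQ/dI = 32.66 − 0.464I.
The good is inferior where dQ/dI < 0. Setting dQ/dI = 0 gives I = 32.66 / 0.464 = 70.39.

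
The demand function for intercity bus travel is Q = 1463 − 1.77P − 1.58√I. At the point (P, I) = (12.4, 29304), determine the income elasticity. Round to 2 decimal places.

At P = 12.4, I = 29304: Q = 1170.581.
Holding P constant, ∂Q/∂I = -1.58/(2√I) = -0.00461491.
η_I = (∂Q/∂I)·(I/Q) = -0.00461491 × (29304/1170.581) = -0.12.

-0.12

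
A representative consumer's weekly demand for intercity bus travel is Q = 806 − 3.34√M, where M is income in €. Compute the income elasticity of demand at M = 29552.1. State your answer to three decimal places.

-1.238

At M = 29552.1: Q = 231.830.
dQ/dM = -3.34/(2√M) = -0.00971454 at this income.
η = (dQ/dM)·(M/Q) = -0.00971454 × (29552.1/231.830) = -1.238.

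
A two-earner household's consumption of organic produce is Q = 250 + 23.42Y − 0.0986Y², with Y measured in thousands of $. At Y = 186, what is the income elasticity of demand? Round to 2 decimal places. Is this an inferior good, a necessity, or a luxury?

-2.06 (inferior good)

At Y = 186: Q = 1194.9544.
dQ/dY = 23.42 − 0.1972Y = -13.25920.
η = (dQ/dY)·(Y/Q) = -13.25920 × (186/1194.9544) = -2.06.
η < 0 ⇒ inferior good.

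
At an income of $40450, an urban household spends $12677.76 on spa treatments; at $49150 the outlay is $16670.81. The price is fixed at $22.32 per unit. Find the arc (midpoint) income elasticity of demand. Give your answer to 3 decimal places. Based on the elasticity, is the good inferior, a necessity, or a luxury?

With a constant price, Q₁ = 12677.76/22.32 = 568.000 and Q₂ = 16670.81/22.32 = 746.900 (equivalently, work directly with expenditure since P cancels).
Midpoint %ΔQ = (16670.81 − 12677.76)/14674.29 = 0.27211; midpoint %ΔI = (49150 − 40450)/44800 = 0.19420.
η = 0.27211 / 0.19420 = 1.401.
η > 1 ⇒ luxury.

1.401 (luxury)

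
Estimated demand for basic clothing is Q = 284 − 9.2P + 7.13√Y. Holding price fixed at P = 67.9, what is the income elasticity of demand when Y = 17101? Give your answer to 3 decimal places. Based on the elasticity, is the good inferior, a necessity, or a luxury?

At P = 67.9, Y = 17101: Q = 591.716.
Holding P constant, ∂Q/∂Y = 7.13/(2√Y) = 0.0272614.
η_Y = (∂Q/∂Y)·(Y/Q) = 0.0272614 × (17101/591.716) = 0.788.
Since 0 < η < 1, this is a necessity.

0.788 (necessity)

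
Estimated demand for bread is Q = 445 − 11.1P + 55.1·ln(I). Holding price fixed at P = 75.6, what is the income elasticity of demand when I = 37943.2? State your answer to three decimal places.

At P = 75.6, I = 37943.2: Q = 186.806.
Holding P constant, ∂Q/∂I = 55.1/I = 0.00145217.
η_I = (∂Q/∂I)·(I/Q) = 0.00145217 × (37943.2/186.806) = 0.295.

0.295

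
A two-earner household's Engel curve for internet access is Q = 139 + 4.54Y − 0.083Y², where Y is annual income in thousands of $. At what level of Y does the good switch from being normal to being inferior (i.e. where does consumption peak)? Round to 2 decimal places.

dQ/dY = 4.54 − 0.166Y.
The good is inferior where dQ/dY < 0. Setting dQ/dY = 0 gives Y = 4.54 / 0.166 = 27.35.

27.35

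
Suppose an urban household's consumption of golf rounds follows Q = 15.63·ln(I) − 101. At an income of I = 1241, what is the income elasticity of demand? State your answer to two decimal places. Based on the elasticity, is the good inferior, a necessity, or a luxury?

1.51 (luxury)

At I = 1241: Q = 10.343.
dQ/dI = 15.63/I = 0.0125947 at this income.
η = (dQ/dI)·(I/Q) = 0.0125947 × (1241/10.343) = 1.51.
Since η > 1, the good is a luxury.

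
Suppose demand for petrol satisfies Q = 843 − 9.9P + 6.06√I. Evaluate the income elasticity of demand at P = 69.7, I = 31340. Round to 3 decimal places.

At P = 69.7, I = 31340: Q = 1225.778.
Holding P constant, ∂Q/∂I = 6.06/(2√I) = 0.0171156.
η_I = (∂Q/∂I)·(I/Q) = 0.0171156 × (31340/1225.778) = 0.438.

0.438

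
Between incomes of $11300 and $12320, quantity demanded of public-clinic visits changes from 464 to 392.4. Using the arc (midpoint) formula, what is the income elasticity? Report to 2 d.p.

-1.94

ΔQ = 392.4 − 464 = -71.6; midpoint Q̄ = (464 + 392.4)/2 = 428.2.
ΔI = 12320 − 11300 = 1020; midpoint Ī = (11300 + 12320)/2 = 11810.
η = (ΔQ/Q̄) ÷ (ΔI/Ī) = (-71.6/428.2) ÷ (1020/11810) = -1.94.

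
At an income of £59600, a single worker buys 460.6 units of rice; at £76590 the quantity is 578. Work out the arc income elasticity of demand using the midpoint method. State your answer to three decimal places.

ΔQ = 578 − 460.6 = 117.4; midpoint Q̄ = (460.6 + 578)/2 = 519.3.
ΔI = 76590 − 59600 = 16990; midpoint Ī = (59600 + 76590)/2 = 68095.
η = (ΔQ/Q̄) ÷ (ΔI/Ī) = (117.4/519.3) ÷ (16990/68095) = 0.906.

0.906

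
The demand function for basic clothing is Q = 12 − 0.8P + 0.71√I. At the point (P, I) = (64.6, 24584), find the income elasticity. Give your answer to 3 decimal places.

0.777

At P = 64.6, I = 24584: Q = 71.643.
Holding P constant, ∂Q/∂I = 0.71/(2√I) = 0.00226413.
η_I = (∂Q/∂I)·(I/Q) = 0.00226413 × (24584/71.643) = 0.777.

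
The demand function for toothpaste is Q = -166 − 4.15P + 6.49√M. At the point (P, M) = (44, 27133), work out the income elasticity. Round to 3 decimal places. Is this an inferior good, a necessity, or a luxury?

At P = 44, M = 27133: Q = 720.439.
Holding P constant, ∂Q/∂M = 6.49/(2√M) = 0.0197.
η_M = (∂Q/∂M)·(M/Q) = 0.0197 × (27133/720.439) = 0.742.
Since 0 < η < 1, this is a necessity.

0.742 (necessity)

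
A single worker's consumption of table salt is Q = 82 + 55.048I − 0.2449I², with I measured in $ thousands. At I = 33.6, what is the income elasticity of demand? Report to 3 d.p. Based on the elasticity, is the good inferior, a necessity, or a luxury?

At I = 33.6: Q = 1655.1305.
dQ/dI = 55.048 − 0.4898I = 38.59072.
η = (dQ/dI)·(I/Q) = 38.59072 × (33.6/1655.1305) = 0.783.
0 < η < 1 ⇒ necessity.

0.783 (necessity)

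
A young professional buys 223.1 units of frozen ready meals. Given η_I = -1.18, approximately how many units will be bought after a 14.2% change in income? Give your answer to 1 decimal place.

%ΔQ ≈ η × %ΔI = -1.18 × 14.2% = -16.756%.
New Q ≈ 223.1 × (1 − 0.16756) = 185.7.

185.7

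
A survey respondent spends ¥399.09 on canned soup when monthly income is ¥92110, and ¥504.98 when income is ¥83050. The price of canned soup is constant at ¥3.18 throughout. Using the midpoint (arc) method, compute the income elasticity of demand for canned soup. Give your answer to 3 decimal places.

-2.264

With a constant price, Q₁ = 399.09/3.18 = 125.500 and Q₂ = 504.98/3.18 = 158.799 (equivalently, work directly with expenditure since P cancels).
Midpoint %ΔQ = (504.98 − 399.09)/452.04 = 0.23425; midpoint %ΔI = (83050 − 92110)/87580 = -0.10345.
η = 0.23425 / -0.10345 = -2.264.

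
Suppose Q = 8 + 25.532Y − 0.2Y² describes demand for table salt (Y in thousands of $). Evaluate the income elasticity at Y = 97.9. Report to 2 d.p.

At Y = 97.9: Q = 590.7008.
dQ/dY = 25.532 − 0.4Y = -13.62800.
η = (dQ/dY)·(Y/Q) = -13.62800 × (97.9/590.7008) = -2.26.

-2.26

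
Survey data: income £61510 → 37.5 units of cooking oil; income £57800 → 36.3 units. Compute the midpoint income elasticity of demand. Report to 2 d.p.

ΔQ = 36.3 − 37.5 = -1.2; midpoint Q̄ = (37.5 + 36.3)/2 = 36.9.
ΔI = 57800 − 61510 = -3710; midpoint Ī = (61510 + 57800)/2 = 59655.
η = (ΔQ/Q̄) ÷ (ΔI/Ī) = (-1.2/36.9) ÷ (-3710/59655) = 0.52.

0.52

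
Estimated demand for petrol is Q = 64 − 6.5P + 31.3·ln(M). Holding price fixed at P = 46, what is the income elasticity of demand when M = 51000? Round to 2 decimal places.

0.30

At P = 46, M = 51000: Q = 104.279.
Holding P constant, ∂Q/∂M = 31.3/M = 0.000613725.
η_M = (∂Q/∂M)·(M/Q) = 0.000613725 × (51000/104.279) = 0.30.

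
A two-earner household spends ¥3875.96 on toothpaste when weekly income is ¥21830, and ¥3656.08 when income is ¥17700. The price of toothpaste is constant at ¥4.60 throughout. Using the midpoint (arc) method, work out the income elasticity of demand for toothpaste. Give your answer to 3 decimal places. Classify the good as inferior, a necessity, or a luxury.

0.279 (necessity)

With a constant price, Q₁ = 3875.96/4.60 = 842.600 and Q₂ = 3656.08/4.60 = 794.800 (equivalently, work directly with expenditure since P cancels).
Midpoint %ΔQ = (3656.08 − 3875.96)/3766.02 = -0.05839; midpoint %ΔI = (17700 − 21830)/19765 = -0.20896.
η = -0.05839 / -0.20896 = 0.279.
0 < η < 1 ⇒ necessity.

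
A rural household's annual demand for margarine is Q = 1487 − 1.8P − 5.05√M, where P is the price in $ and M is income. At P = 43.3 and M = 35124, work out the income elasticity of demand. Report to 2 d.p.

-1.02

At P = 43.3, M = 35124: Q = 462.619.
Holding P constant, ∂Q/∂M = -5.05/(2√M) = -0.0134728.
η_M = (∂Q/∂M)·(M/Q) = -0.0134728 × (35124/462.619) = -1.02.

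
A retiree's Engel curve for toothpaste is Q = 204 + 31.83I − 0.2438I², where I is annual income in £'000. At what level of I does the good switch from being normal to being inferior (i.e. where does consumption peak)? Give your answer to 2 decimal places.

65.28

dQ/dI = 31.83 − 0.4876I.
The good is inferior where dQ/dI < 0. Setting dQ/dI = 0 gives I = 31.83 / 0.4876 = 65.28.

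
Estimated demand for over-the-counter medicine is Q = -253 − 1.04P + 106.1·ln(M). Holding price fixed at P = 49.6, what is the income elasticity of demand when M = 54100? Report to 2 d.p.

At P = 49.6, M = 54100: Q = 851.756.
Holding P constant, ∂Q/∂M = 106.1/M = 0.00196118.
η_M = (∂Q/∂M)·(M/Q) = 0.00196118 × (54100/851.756) = 0.12.

0.12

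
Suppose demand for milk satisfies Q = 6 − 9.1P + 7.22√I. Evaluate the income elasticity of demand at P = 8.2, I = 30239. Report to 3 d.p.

0.529

At P = 8.2, I = 30239: Q = 1186.892.
Holding P constant, ∂Q/∂I = 7.22/(2√I) = 0.0207598.
η_I = (∂Q/∂I)·(I/Q) = 0.0207598 × (30239/1186.892) = 0.529.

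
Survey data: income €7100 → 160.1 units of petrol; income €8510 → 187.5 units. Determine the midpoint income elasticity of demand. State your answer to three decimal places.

ΔQ = 187.5 − 160.1 = 27.4; midpoint Q̄ = (160.1 + 187.5)/2 = 173.8.
ΔI = 8510 − 7100 = 1410; midpoint Ī = (7100 + 8510)/2 = 7805.
η = (ΔQ/Q̄) ÷ (ΔI/Ī) = (27.4/173.8) ÷ (1410/7805) = 0.873.

0.873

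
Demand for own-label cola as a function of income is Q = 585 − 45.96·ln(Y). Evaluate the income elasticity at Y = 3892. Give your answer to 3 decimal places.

-0.224

At Y = 3892: Q = 205.063.
dQ/dY = -45.96/Y = -0.0118088 at this income.
η = (dQ/dY)·(Y/Q) = -0.0118088 × (3892/205.063) = -0.224.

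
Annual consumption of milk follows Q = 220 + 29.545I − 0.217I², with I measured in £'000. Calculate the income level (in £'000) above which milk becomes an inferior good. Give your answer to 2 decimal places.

68.08

dQ/dI = 29.545 − 0.434I.
The good is inferior where dQ/dI < 0. Setting dQ/dI = 0 gives I = 29.545 / 0.434 = 68.08.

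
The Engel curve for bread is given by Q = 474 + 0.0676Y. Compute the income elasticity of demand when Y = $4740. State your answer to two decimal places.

0.40

At Y = 4740: Q = 794.424.
dQ/dY = 0.0676.
η = (dQ/dY)·(Y/Q) = 0.0676 × (4740/794.424) = 0.40.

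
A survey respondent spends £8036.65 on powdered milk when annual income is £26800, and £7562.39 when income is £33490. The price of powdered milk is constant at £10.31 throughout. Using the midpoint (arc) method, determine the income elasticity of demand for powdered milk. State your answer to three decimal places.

With a constant price, Q₁ = 8036.65/10.31 = 779.500 and Q₂ = 7562.39/10.31 = 733.500 (equivalently, work directly with expenditure since P cancels).
Midpoint %ΔQ = (7562.39 − 8036.65)/7799.52 = -0.06081; midpoint %ΔI = (33490 − 26800)/30145 = 0.22193.
η = -0.06081 / 0.22193 = -0.274.

-0.274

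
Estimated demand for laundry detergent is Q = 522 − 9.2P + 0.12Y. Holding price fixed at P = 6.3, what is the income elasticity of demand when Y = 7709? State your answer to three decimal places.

0.666

At P = 6.3, Y = 7709: Q = 1389.120.
Holding P constant, ∂Q/∂Y = 0.12.
η_Y = (∂Q/∂Y)·(Y/Q) = 0.12 × (7709/1389.120) = 0.666.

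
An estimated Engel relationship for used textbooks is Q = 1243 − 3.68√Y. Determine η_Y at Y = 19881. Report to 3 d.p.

At Y = 19881: Q = 724.120.
dQ/dY = -3.68/(2√Y) = -0.0130496 at this income.
η = (dQ/dY)·(Y/Q) = -0.0130496 × (19881/724.120) = -0.358.

-0.358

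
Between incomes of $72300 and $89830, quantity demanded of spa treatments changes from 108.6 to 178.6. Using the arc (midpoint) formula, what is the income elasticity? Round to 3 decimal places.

2.254

ΔQ = 178.6 − 108.6 = 70; midpoint Q̄ = (108.6 + 178.6)/2 = 143.6.
ΔI = 89830 − 72300 = 17530; midpoint Ī = (72300 + 89830)/2 = 81065.
η = (ΔQ/Q̄) ÷ (ΔI/Ī) = (70/143.6) ÷ (17530/81065) = 2.254.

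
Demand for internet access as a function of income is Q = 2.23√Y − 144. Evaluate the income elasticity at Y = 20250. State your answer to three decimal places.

At Y = 20250: Q = 173.335.
dQ/dY = 2.23/(2√Y) = 0.00783542 at this income.
η = (dQ/dY)·(Y/Q) = 0.00783542 × (20250/173.335) = 0.915.

0.915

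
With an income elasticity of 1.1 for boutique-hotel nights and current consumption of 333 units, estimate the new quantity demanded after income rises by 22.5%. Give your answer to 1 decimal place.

415.4

%ΔQ ≈ η × %ΔI = 1.1 × 22.5% = 24.75%.
New Q ≈ 333 × (1 + 0.2475) = 415.4.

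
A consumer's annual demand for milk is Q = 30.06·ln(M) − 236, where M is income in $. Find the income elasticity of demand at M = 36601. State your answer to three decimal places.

0.376

At M = 36601: Q = 79.865.
dQ/dM = 30.06/M = 0.000821289 at this income.
η = (dQ/dM)·(M/Q) = 0.000821289 × (36601/79.865) = 0.376.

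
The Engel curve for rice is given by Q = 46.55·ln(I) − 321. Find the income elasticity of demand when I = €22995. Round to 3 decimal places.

At I = 22995: Q = 146.503.
dQ/dI = 46.55/I = 0.00202435 at this income.
η = (dQ/dI)·(I/Q) = 0.00202435 × (22995/146.503) = 0.318.

0.318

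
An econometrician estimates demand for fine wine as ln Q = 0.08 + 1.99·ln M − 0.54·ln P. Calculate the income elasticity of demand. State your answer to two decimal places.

In a log-linear demand, the coefficient on ln M is the income elasticity.
So η = 1.99.

1.99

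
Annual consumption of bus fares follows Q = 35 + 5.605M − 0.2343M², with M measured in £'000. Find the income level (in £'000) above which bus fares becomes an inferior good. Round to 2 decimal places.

11.96

dQ/dM = 5.605 − 0.4686M.
The good is inferior where dQ/dM < 0. Setting dQ/dM = 0 gives M = 5.605 / 0.4686 = 11.96.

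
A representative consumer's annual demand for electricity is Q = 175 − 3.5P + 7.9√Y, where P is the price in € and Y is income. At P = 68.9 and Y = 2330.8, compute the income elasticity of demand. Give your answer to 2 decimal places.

0.60

At P = 68.9, Y = 2330.8: Q = 315.249.
Holding P constant, ∂Q/∂Y = 7.9/(2√Y) = 0.0818172.
η_Y = (∂Q/∂Y)·(Y/Q) = 0.0818172 × (2330.8/315.249) = 0.60.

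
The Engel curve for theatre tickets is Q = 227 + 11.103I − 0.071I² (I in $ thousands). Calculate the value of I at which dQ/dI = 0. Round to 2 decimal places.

78.19

dQ/dI = 11.103 − 0.142I.
The good is inferior where dQ/dI < 0. Setting dQ/dI = 0 gives I = 11.103 / 0.142 = 78.19.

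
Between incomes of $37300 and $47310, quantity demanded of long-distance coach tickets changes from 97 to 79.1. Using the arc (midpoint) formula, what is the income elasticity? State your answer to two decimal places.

-0.86

ΔQ = 79.1 − 97 = -17.9; midpoint Q̄ = (97 + 79.1)/2 = 88.05.
ΔI = 47310 − 37300 = 10010; midpoint Ī = (37300 + 47310)/2 = 42305.
η = (ΔQ/Q̄) ÷ (ΔI/Ī) = (-17.9/88.05) ÷ (10010/42305) = -0.86.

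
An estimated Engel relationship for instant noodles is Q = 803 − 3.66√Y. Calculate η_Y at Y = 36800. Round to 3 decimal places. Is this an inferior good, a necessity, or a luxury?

-3.480 (inferior good)

At Y = 36800: Q = 100.890.
dQ/dY = -3.66/(2√Y) = -0.00953953 at this income.
η = (dQ/dY)·(Y/Q) = -0.00953953 × (36800/100.890) = -3.480.
Since η < 0, the good is an inferior good.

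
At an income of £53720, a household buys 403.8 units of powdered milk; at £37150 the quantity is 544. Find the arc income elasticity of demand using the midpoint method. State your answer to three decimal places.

ΔQ = 544 − 403.8 = 140.2; midpoint Q̄ = (403.8 + 544)/2 = 473.9.
ΔI = 37150 − 53720 = -16570; midpoint Ī = (53720 + 37150)/2 = 45435.
η = (ΔQ/Q̄) ÷ (ΔI/Ī) = (140.2/473.9) ÷ (-16570/45435) = -0.811.

-0.811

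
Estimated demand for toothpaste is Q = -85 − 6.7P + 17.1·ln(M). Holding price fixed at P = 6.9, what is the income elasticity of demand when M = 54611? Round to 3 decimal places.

At P = 6.9, M = 54611: Q = 55.297.
Holding P constant, ∂Q/∂M = 17.1/M = 0.000313124.
η_M = (∂Q/∂M)·(M/Q) = 0.000313124 × (54611/55.297) = 0.309.

0.309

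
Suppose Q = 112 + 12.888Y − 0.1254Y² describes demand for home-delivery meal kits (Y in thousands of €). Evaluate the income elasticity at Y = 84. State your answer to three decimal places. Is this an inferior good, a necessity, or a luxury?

-2.218 (inferior good)

At Y = 84: Q = 309.7696.
dQ/dY = 12.888 − 0.2508Y = -8.17920.
η = (dQ/dY)·(Y/Q) = -8.17920 × (84/309.7696) = -2.218.
η < 0 ⇒ inferior good.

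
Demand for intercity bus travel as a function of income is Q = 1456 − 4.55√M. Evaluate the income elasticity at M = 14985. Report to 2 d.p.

-0.31

At M = 14985: Q = 899.020.
dQ/dM = -4.55/(2√M) = -0.0185846 at this income.
η = (dQ/dM)·(M/Q) = -0.0185846 × (14985/899.020) = -0.31.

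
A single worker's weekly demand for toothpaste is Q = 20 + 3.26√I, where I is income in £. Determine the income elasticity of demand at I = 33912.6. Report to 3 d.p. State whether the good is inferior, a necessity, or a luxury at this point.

0.484 (necessity)

At I = 33912.6: Q = 620.341.
dQ/dI = 3.26/(2√I) = 0.0088513 at this income.
η = (dQ/dI)·(I/Q) = 0.0088513 × (33912.6/620.341) = 0.484.
Since 0 < η < 1, the good is a necessity.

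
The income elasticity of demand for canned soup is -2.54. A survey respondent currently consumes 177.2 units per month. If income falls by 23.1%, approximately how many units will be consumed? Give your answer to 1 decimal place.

%ΔQ ≈ η × %ΔI = -2.54 × (-23.1%) = 58.674%.
New Q ≈ 177.2 × (1 + 0.58674) = 281.2.

281.2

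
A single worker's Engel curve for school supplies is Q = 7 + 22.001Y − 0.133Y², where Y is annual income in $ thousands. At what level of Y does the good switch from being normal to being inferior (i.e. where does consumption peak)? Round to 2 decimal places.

dQ/dY = 22.001 − 0.266Y.
The good is inferior where dQ/dY < 0. Setting dQ/dY = 0 gives Y = 22.001 / 0.266 = 82.71.

82.71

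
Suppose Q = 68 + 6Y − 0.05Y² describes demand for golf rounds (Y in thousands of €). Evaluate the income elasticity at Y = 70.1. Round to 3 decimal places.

At Y = 70.1: Q = 242.8995.
dQ/dY = 6 − 0.1Y = -1.01000.
η = (dQ/dY)·(Y/Q) = -1.01000 × (70.1/242.8995) = -0.291.

-0.291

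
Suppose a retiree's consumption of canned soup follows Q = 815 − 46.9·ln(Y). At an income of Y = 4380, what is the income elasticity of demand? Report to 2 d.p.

At Y = 4380: Q = 421.753.
dQ/dY = -46.9/Y = -0.0107078 at this income.
η = (dQ/dY)·(Y/Q) = -0.0107078 × (4380/421.753) = -0.11.

-0.11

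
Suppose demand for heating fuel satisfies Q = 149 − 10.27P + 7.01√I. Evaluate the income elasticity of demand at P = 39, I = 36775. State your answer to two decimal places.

At P = 39, I = 36775: Q = 1092.764.
Holding P constant, ∂Q/∂I = 7.01/(2√I) = 0.0182773.
η_I = (∂Q/∂I)·(I/Q) = 0.0182773 × (36775/1092.764) = 0.62.

0.62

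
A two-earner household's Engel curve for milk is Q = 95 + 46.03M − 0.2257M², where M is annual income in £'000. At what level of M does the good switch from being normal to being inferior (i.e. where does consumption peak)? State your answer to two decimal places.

101.97

dQ/dM = 46.03 − 0.4514M.
The good is inferior where dQ/dM < 0. Setting dQ/dM = 0 gives M = 46.03 / 0.4514 = 101.97.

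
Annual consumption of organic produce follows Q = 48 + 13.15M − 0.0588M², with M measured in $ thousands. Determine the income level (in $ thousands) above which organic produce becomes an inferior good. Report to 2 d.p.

dQ/dM = 13.15 − 0.1176M.
The good is inferior where dQ/dM < 0. Setting dQ/dM = 0 gives M = 13.15 / 0.1176 = 111.82.

111.82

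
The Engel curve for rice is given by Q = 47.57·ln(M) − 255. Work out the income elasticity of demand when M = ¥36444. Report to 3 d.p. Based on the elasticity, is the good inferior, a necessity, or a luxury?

0.194 (necessity)

At M = 36444: Q = 244.653.
dQ/dM = 47.57/M = 0.00130529 at this income.
η = (dQ/dM)·(M/Q) = 0.00130529 × (36444/244.653) = 0.194.
Since 0 < η < 1, the good is a necessity.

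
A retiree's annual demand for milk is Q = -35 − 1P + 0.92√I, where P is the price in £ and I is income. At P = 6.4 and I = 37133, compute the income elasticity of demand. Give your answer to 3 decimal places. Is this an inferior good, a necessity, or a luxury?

0.652 (necessity)

At P = 6.4, I = 37133: Q = 135.883.
Holding P constant, ∂Q/∂I = 0.92/(2√I) = 0.00238714.
η_I = (∂Q/∂I)·(I/Q) = 0.00238714 × (37133/135.883) = 0.652.
Since 0 < η < 1, this is a necessity.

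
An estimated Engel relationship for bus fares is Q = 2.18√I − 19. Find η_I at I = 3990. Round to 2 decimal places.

0.58

At I = 3990: Q = 118.703.
dQ/dI = 2.18/(2√I) = 0.017256 at this income.
η = (dQ/dI)·(I/Q) = 0.017256 × (3990/118.703) = 0.58.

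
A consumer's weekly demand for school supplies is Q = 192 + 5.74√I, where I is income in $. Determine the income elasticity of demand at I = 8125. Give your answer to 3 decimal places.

At I = 8125: Q = 709.397.
dQ/dI = 5.74/(2√I) = 0.0318398 at this income.
η = (dQ/dI)·(I/Q) = 0.0318398 × (8125/709.397) = 0.365.

0.365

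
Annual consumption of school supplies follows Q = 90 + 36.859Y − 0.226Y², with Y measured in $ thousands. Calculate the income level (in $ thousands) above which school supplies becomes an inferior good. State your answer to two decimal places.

dQ/dY = 36.859 − 0.452Y.
The good is inferior where dQ/dY < 0. Setting dQ/dY = 0 gives Y = 36.859 / 0.452 = 81.55.

81.55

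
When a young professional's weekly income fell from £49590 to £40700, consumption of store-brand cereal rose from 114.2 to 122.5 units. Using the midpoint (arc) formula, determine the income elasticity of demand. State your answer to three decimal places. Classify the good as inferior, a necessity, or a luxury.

ΔQ = 122.5 − 114.2 = 8.3; midpoint Q̄ = (114.2 + 122.5)/2 = 118.35.
ΔI = 40700 − 49590 = -8890; midpoint Ī = (49590 + 40700)/2 = 45145.
η = (ΔQ/Q̄) ÷ (ΔI/Ī) = (8.3/118.35) ÷ (-8890/45145) = -0.356.
η < 0 ⇒ inferior good.

-0.356 (inferior good)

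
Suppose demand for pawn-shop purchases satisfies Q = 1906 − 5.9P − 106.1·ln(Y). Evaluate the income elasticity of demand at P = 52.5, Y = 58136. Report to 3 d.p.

At P = 52.5, Y = 58136: Q = 432.276.
Holding P constant, ∂Q/∂Y = -106.1/Y = -0.00182503.
η_Y = (∂Q/∂Y)·(Y/Q) = -0.00182503 × (58136/432.276) = -0.245.

-0.245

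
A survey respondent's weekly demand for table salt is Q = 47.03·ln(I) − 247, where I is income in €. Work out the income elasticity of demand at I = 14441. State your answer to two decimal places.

At I = 14441: Q = 203.445.
dQ/dI = 47.03/I = 0.0032567 at this income.
η = (dQ/dI)·(I/Q) = 0.0032567 × (14441/203.445) = 0.23.

0.23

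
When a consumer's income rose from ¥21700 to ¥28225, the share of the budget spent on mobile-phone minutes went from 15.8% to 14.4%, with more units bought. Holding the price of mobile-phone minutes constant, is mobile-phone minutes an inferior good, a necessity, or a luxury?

necessity

Quantity rises but the budget share falls as income rises, so 0 < η < 1.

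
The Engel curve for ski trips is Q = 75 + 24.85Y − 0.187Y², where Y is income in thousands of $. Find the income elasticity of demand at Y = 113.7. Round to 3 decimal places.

-4.161

At Y = 113.7: Q = 482.9670.
dQ/dY = 24.85 − 0.374Y = -17.67380.
η = (dQ/dY)·(Y/Q) = -17.67380 × (113.7/482.9670) = -4.161.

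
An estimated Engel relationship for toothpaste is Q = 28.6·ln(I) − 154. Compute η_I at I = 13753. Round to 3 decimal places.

0.241

At I = 13753: Q = 118.530.
dQ/dI = 28.6/I = 0.00207955 at this income.
η = (dQ/dI)·(I/Q) = 0.00207955 × (13753/118.530) = 0.241.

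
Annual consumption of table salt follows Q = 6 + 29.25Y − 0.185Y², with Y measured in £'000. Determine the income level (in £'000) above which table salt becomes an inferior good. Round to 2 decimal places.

dQ/dY = 29.25 − 0.37Y.
The good is inferior where dQ/dY < 0. Setting dQ/dY = 0 gives Y = 29.25 / 0.37 = 79.05.

79.05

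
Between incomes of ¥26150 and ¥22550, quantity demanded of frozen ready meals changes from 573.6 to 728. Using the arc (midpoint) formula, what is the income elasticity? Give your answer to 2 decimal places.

-1.60

ΔQ = 728 − 573.6 = 154.4; midpoint Q̄ = (573.6 + 728)/2 = 650.8.
ΔI = 22550 − 26150 = -3600; midpoint Ī = (26150 + 22550)/2 = 24350.
η = (ΔQ/Q̄) ÷ (ΔI/Ī) = (154.4/650.8) ÷ (-3600/24350) = -1.60.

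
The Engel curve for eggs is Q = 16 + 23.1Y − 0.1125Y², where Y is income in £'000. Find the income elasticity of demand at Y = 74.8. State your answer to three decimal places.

0.421

At Y = 74.8: Q = 1114.4380.
dQ/dY = 23.1 − 0.225Y = 6.27000.
η = (dQ/dY)·(Y/Q) = 6.27000 × (74.8/1114.4380) = 0.421.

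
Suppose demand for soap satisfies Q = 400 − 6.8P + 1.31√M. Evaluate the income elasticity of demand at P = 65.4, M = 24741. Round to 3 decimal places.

0.639

At P = 65.4, M = 24741: Q = 161.333.
Holding P constant, ∂Q/∂M = 1.31/(2√M) = 0.00416421.
η_M = (∂Q/∂M)·(M/Q) = 0.00416421 × (24741/161.333) = 0.639.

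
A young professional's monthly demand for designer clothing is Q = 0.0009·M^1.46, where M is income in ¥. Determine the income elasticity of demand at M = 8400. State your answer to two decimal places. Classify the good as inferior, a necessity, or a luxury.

1.46 (luxury)

For Q = A·M^β the income elasticity is constant and equal to β.
Here β = 1.46, so η = 1.46.
Since η > 1, the good is a luxury.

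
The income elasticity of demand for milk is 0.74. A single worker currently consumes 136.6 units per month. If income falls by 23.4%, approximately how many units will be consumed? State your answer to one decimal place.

%ΔQ ≈ η × %ΔI = 0.74 × (-23.4%) = -17.316%.
New Q ≈ 136.6 × (1 − 0.17316) = 112.9.

112.9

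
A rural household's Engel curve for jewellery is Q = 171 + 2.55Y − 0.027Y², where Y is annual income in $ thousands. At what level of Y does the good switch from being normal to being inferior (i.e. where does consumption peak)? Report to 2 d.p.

47.22

dQ/dY = 2.55 − 0.054Y.
The good is inferior where dQ/dY < 0. Setting dQ/dY = 0 gives Y = 2.55 / 0.054 = 47.22.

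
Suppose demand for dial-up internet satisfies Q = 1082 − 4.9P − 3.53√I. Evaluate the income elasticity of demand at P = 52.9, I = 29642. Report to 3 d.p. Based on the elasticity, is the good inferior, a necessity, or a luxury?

At P = 52.9, I = 29642: Q = 215.035.
Holding P constant, ∂Q/∂I = -3.53/(2√I) = -0.0102516.
η_I = (∂Q/∂I)·(I/Q) = -0.0102516 × (29642/215.035) = -1.413.
Since η < 0, this is an inferior good.

-1.413 (inferior good)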